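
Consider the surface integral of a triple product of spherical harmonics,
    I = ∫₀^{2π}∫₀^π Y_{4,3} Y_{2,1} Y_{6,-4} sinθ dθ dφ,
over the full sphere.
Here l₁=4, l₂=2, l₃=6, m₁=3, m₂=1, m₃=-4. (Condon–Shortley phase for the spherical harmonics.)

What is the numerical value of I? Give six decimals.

m-sum 0 ✓  L=12 even ✓  2≤6≤6 ✓
Π(2lᵢ+1) = 9×5×13 = 585
triangle coeff Δ(4,2,6) = 1/6435
Σ_t [0,0]: t=0:+1/2304 = 1/2304
(3j)²=5/143 [(4 2 6; 0 0 0)], sign=+1
Σ_t [0,0]: t=0:+1/30240 = 1/30240
(3j)²=16/429 [(4 2 6; 3 1 -4)], sign=+1
⇒ 4πI² = 1200/1573
I = (+1)√(1200/1573/(4π)) = 0.24638901

0.246389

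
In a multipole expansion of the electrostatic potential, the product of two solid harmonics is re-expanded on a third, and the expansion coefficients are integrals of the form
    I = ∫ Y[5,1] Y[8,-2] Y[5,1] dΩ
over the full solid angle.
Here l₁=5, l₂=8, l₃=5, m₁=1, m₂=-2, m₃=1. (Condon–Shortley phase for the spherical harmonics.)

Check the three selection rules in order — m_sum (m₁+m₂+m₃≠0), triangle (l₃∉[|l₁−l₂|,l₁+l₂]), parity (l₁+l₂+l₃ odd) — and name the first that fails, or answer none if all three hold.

m₁+m₂+m₃ = 1 − 2 + 1 = 0  ✓
triangle: |5−8|=3 ≤ l₃=5 ≤ 5+8=13  ✓
parity: l₁+l₂+l₃ = 18 is even  ✓

none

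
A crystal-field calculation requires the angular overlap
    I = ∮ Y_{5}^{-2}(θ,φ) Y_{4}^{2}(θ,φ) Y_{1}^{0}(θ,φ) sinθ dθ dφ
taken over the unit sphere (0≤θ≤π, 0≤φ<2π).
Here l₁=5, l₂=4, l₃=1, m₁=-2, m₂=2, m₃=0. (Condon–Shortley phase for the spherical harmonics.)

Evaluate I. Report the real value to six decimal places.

0.225034

Checks pass: Σm=0; 10 even; l₃=1∈[1,9].
(2·5+1)(2·4+1)(2·1+1) = 297
Δ: 8! 2! 0! / 11! → 1/495
sum: t=4:+1/576 = 1/576
3j²(5 4 1; 0 0 0) = Δ·Π!·Σ² = 5/99  (sign -1)
sum: t=6:+1/1440 = 1/1440
3j²(5 4 1; -2 2 0) = Δ·Π!·Σ² = 7/165  (sign -1)
combine: 4πI² = 297·5/99·7/165 = 7/11
take √, sign +1: I = 0.22503380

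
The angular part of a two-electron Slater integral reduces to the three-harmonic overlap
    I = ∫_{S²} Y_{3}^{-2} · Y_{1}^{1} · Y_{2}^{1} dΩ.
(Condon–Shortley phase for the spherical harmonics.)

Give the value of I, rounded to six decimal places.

Rules hold: Σm=0, L=6 even, 2≤2≤4.
N = 7·3·5 = 105
Δ = 2!·4!·0!/7! = 1/105
Racah Σ t=1..1: t=1:−1/4 = -1/4
⇒ 3j(3 1 2; 0 0 0)² = 3/35, sgn -1
Racah Σ t=2..2: t=2:+1/12 = 1/12
⇒ 3j(3 1 2; -2 1 1)² = 2/21, sgn -1
4πI² = N·(3j₀)²·(3jₘ)² = 6/7
I = +1·√(0.857143/4π) = 0.26116903

0.261169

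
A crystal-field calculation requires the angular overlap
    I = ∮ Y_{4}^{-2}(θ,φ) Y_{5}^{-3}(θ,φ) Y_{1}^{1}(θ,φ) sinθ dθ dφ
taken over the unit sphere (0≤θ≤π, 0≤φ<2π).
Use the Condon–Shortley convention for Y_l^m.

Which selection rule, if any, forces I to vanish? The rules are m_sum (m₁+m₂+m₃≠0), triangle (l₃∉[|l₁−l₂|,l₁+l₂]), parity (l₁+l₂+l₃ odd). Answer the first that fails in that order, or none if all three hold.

m_sum

azimuthal sum: -2 − 3 + 1 = -4  ✗
1 ≤ 1 ≤ 9 (triangle on l)
L = 4 + 5 + 1 = 10 (even)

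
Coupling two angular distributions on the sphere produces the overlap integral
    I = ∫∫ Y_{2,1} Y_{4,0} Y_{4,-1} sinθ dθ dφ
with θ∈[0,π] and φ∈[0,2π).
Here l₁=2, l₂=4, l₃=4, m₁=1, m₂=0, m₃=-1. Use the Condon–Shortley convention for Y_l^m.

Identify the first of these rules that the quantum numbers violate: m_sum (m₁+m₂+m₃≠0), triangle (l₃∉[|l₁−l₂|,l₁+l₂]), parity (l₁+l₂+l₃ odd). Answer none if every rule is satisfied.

m₁+m₂+m₃ = 1 + 0 − 1 = 0  ✓
triangle: |2−4|=2 ≤ l₃=4 ≤ 2+4=6  ✓
parity: l₁+l₂+l₃ = 10 is even  ✓

none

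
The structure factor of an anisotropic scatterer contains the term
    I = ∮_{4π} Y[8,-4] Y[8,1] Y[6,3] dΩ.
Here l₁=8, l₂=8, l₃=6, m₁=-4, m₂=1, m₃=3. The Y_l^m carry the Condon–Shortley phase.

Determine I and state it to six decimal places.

Rules hold: Σm=0, L=22 even, 0≤6≤16.
N = 17·17·13 = 3757
Δ = 10!·6!·6!/23! = 1/13742520792
Racah Σ t=2..8: t=2:+1/41803776000 t=3:−1/435456000 t=4:+1/39813120 t=5:−1/18662400 t=6:+1/39813120 t=7:−1/435456000 t=8:+1/41803776000 = -11/1393459200
⇒ 3j(8 8 6; 0 0 0)² = 600/96577, sgn -1
Racah Σ t=6..9: t=6:+1/447897600 t=7:−1/174182400 t=8:+1/464486400 t=9:−1/9405849600 = -11/7524679680
⇒ 3j(8 8 6; -4 1 3)² = 1375/193154, sgn +1
4πI² = N·(3j₀)²·(3jₘ)² = 412500/2482597
I = -1·√(0.166157/4π) = -0.11498837

-0.114988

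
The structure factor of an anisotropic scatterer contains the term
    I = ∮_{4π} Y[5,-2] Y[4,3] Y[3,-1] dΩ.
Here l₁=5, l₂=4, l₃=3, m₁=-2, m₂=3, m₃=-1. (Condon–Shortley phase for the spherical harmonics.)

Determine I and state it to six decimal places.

-0.171363

Checks pass: Σm=0; 12 even; l₃=3∈[1,9].
(2·5+1)(2·4+1)(2·3+1) = 693
Δ: 6! 4! 2! / 13! → 1/180180
sum: t=2:+1/576 t=3:−1/144 t=4:+1/576 = -1/288
3j²(5 4 3; 0 0 0) = Δ·Π!·Σ² = 20/1001  (sign +1)
sum: t=5:−1/960 t=6:+1/4320 = -7/8640
3j²(5 4 3; -2 3 -1) = Δ·Π!·Σ² = 343/12870  (sign -1)
combine: 4πI² = 693·20/1001·343/12870 = 686/1859
take √, sign -1: I = -0.17136315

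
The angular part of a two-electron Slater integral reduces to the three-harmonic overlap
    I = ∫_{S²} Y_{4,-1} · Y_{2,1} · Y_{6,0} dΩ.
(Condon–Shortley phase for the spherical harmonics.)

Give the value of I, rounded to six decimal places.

0.174223

m-sum 0 ✓  L=12 even ✓  2≤6≤6 ✓
Π(2lᵢ+1) = 9×5×13 = 585
triangle coeff Δ(4,2,6) = 1/6435
Σ_t [0,0]: t=0:+1/2304 = 1/2304
(3j)²=5/143 [(4 2 6; 0 0 0)], sign=+1
Σ_t [0,0]: t=0:+1/4320 = 1/4320
(3j)²=8/429 [(4 2 6; -1 1 0)], sign=+1
⇒ 4πI² = 600/1573
I = (+1)√(600/1573/(4π)) = 0.17422334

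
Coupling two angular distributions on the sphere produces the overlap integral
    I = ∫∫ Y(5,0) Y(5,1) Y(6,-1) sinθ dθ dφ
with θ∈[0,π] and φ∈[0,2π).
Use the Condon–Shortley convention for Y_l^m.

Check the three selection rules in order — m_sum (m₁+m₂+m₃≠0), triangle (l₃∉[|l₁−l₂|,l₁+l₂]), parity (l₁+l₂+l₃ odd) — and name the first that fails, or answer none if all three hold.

none

Σmᵢ = 0  ✓
l₃∈[|l₁−l₂|,l₁+l₂]=[0,10], have l₃=6  ✓
Σlᵢ = 16 ⇒ even  ✓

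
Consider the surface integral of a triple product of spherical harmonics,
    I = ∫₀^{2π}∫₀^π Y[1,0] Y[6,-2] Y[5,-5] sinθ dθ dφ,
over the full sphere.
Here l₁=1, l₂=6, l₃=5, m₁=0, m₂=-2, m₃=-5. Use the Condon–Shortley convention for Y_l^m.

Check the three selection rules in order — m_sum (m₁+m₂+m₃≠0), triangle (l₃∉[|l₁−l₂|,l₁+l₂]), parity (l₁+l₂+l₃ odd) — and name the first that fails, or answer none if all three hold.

azimuthal sum: 0 − 2 − 5 = -7  ✗
5 ≤ 5 ≤ 7 (triangle on l)
L = 1 + 6 + 5 = 12 (even)

m_sum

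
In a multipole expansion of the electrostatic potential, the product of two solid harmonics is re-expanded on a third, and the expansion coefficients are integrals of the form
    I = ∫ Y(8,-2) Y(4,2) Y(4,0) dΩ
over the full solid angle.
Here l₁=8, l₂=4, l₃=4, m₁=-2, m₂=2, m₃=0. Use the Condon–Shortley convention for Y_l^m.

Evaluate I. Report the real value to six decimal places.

Checks pass: Σm=0; 16 even; l₃=4∈[4,12].
(2·8+1)(2·4+1)(2·4+1) = 1377
Δ: 8! 8! 0! / 17! → 1/218790
sum: t=4:+1/331776 = 1/331776
3j²(8 4 4; 0 0 0) = Δ·Π!·Σ² = 490/21879  (sign +1)
sum: t=6:+1/829440 = 1/829440
3j²(8 4 4; -2 2 0) = Δ·Π!·Σ² = 35/2431  (sign +1)
combine: 4πI² = 1377·490/21879·35/2431 = 154350/347633
take √, sign +1: I = 0.18796972

0.187970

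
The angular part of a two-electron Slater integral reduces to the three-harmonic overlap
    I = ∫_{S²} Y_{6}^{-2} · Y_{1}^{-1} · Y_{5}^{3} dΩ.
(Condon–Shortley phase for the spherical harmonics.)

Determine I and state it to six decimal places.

0.100084

Checks pass: Σm=0; 12 even; l₃=5∈[5,7].
(2·6+1)(2·1+1)(2·5+1) = 429
Δ: 2! 10! 0! / 13! → 1/858
sum: t=1:−1/14400 = -1/14400
3j²(6 1 5; 0 0 0) = Δ·Π!·Σ² = 6/143  (sign +1)
sum: t=0:+1/161280 = 1/161280
3j²(6 1 5; -2 -1 3) = Δ·Π!·Σ² = 1/143  (sign +1)
combine: 4πI² = 429·6/143·1/143 = 18/143
take √, sign +1: I = 0.10008369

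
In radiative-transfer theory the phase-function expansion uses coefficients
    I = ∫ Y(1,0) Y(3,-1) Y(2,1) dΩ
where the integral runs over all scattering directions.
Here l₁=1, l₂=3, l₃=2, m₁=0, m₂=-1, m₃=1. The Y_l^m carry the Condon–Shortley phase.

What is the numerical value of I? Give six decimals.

Rules hold: Σm=0, L=6 even, 2≤2≤4.
N = 3·7·5 = 105
Δ = 2!·0!·4!/7! = 1/105
Racah Σ t=1..1: t=1:−1/4 = -1/4
⇒ 3j(1 3 2; 0 0 0)² = 3/35, sgn -1
Racah Σ t=1..1: t=1:−1/6 = -1/6
⇒ 3j(1 3 2; 0 -1 1)² = 8/105, sgn +1
4πI² = N·(3j₀)²·(3jₘ)² = 24/35
I = -1·√(0.685714/4π) = -0.23359668

-0.233597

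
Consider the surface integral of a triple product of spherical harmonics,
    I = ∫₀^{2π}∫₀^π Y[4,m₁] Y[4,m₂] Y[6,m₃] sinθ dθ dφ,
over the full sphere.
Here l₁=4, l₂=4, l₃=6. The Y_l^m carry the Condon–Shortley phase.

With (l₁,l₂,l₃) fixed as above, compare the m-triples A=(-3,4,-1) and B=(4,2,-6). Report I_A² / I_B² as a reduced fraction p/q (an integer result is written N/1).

7/44

l's match ⇒ only the (l;m) 3-j factors differ between A and B.
A: triangle coeff Δ(4,4,6) = 1/1261260; Σ_t [2,2]: t=2:+1/172800 = 1/172800; (3j)²=7/2145 [(4 4 6; -3 4 -1)], sign=-1
B: triangle coeff Δ(4,4,6) = 1/1261260; Σ_t [0,0]: t=0:+1/1036800 = 1/1036800; (3j)²=4/195 [(4 4 6; 4 2 -6)], sign=+1
I_A²/I_B² = (7/2145)/(4/195) = 7/44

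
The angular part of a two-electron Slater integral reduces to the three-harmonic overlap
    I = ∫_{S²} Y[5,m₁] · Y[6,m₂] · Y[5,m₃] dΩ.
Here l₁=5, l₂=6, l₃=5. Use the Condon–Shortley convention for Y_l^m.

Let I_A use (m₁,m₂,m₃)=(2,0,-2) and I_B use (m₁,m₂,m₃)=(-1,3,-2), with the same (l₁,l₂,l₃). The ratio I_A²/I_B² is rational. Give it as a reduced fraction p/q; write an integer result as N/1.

Same 5,6,5: normalisation and zero-m 3j drop out of the ratio.
A: Δ: 6! 4! 6! / 17! → 1/28588560; sum: t=0:+1/3110400 t=1:−1/57600 t=2:+1/13824 t=3:−1/31104 = 1/43200; 3j²(5 6 5; 2 0 -2) = Δ·Π!·Σ² = 108/12155  (sign -1)
B: Δ: 6! 4! 6! / 17! → 1/28588560; sum: t=3:−1/155520 t=4:+1/23040 t=5:−1/34560 t=6:+1/622080 = 1/103680; 3j²(5 6 5; -1 3 -2) = Δ·Π!·Σ² = 9/2431  (sign -1)
I_A²/I_B² = (108/12155)/(9/2431) = 12/5

12/5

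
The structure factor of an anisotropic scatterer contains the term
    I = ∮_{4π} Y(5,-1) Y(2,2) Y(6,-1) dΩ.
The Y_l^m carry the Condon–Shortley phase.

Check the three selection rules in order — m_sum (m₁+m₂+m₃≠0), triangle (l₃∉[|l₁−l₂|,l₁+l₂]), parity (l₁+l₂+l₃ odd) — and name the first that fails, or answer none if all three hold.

parity

m₁+m₂+m₃ = -1 + 2 − 1 = 0  ✓
triangle: |5−2|=3 ≤ l₃=6 ≤ 5+2=7  ✓
parity: l₁+l₂+l₃ = 13 is odd  ✗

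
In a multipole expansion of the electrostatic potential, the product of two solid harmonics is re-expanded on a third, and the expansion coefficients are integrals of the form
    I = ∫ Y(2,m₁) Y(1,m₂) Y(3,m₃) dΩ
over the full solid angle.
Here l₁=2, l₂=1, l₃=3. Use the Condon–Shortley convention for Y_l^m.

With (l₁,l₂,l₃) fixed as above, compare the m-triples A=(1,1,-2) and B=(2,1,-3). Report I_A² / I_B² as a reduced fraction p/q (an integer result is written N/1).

Same 2,1,3: normalisation and zero-m 3j drop out of the ratio.
A: Δ: 0! 4! 2! / 7! → 1/105; sum: t=0:+1/12 = 1/12; 3j²(2 1 3; 1 1 -2) = Δ·Π!·Σ² = 2/21  (sign -1)
B: Δ: 0! 4! 2! / 7! → 1/105; sum: t=0:+1/48 = 1/48; 3j²(2 1 3; 2 1 -3) = Δ·Π!·Σ² = 1/7  (sign +1)
I_A²/I_B² = (2/21)/(1/7) = 2/3

2/3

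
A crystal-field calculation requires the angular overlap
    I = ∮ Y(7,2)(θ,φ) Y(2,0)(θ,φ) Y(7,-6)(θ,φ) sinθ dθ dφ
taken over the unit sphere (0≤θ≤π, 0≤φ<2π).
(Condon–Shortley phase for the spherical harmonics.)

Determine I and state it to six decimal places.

0.000000

Σmᵢ = -4 ≠ 0, so the φ-integral vanishes; I = 0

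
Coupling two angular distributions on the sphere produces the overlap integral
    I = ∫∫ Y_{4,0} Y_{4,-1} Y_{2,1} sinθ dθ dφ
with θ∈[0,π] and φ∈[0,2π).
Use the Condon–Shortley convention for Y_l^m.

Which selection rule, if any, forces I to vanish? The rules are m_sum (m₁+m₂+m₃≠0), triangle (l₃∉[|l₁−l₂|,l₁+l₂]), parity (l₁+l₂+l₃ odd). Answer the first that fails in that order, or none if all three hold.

m₁+m₂+m₃ = 0 − 1 + 1 = 0  ✓
triangle: |4−4|=0 ≤ l₃=2 ≤ 4+4=8  ✓
parity: l₁+l₂+l₃ = 10 is even  ✓

none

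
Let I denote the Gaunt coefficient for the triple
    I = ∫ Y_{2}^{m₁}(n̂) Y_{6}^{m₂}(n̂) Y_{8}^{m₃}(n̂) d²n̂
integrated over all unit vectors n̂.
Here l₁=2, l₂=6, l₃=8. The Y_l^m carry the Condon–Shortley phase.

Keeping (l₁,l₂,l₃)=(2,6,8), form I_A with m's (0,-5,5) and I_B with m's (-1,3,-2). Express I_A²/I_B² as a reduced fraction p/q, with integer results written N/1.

l's match ⇒ only the (l;m) 3-j factors differ between A and B.
A: triangle coeff Δ(2,6,8) = 1/30940; Σ_t [0,0]: t=0:+1/159667200 = 1/159667200; (3j)²=9/1190 [(2 6 8; 0 -5 5)], sign=-1
B: triangle coeff Δ(2,6,8) = 1/30940; Σ_t [0,0]: t=0:+1/13063680 = 1/13063680; (3j)²=10/1547 [(2 6 8; -1 3 -2)], sign=+1
I_A²/I_B² = (9/1190)/(10/1547) = 117/100

117/100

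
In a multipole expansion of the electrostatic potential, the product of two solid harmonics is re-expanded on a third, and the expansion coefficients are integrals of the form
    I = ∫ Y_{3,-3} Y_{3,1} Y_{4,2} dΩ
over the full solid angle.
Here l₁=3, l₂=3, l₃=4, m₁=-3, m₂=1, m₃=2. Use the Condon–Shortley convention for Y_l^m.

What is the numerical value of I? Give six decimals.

-0.188451

m-sum 0 ✓  L=10 even ✓  0≤4≤6 ✓
Π(2lᵢ+1) = 7×7×9 = 441
triangle coeff Δ(3,3,4) = 1/34650
Σ_t [0,2]: t=0:+1/72 t=1:−1/16 t=2:+1/72 = -5/144
(3j)²=2/77 [(3 3 4; 0 0 0)], sign=-1
Σ_t [2,2]: t=2:+1/192 = 1/192
(3j)²=3/77 [(3 3 4; -3 1 2)], sign=+1
⇒ 4πI² = 54/121
I = (-1)√(54/121/(4π)) = -0.18845135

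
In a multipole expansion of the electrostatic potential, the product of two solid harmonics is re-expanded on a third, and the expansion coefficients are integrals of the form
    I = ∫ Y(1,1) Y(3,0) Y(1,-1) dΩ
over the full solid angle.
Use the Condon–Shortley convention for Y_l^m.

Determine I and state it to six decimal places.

|1−3|≤1≤1+3 violated ⇒ I = 0

0.000000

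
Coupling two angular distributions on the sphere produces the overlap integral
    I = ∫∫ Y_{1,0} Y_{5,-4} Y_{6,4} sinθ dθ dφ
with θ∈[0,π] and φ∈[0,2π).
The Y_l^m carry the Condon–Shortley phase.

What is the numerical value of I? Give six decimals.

Checks pass: Σm=0; 12 even; l₃=6∈[4,6].
(2·1+1)(2·5+1)(2·6+1) = 429
Δ: 0! 2! 10! / 13! → 1/858
sum: t=0:+1/14400 = 1/14400
3j²(1 5 6; 0 0 0) = Δ·Π!·Σ² = 6/143  (sign +1)
sum: t=0:+1/362880 = 1/362880
3j²(1 5 6; 0 -4 4) = Δ·Π!·Σ² = 10/429  (sign +1)
combine: 4πI² = 429·6/143·10/429 = 60/143
take √, sign +1: I = 0.18272698

0.182727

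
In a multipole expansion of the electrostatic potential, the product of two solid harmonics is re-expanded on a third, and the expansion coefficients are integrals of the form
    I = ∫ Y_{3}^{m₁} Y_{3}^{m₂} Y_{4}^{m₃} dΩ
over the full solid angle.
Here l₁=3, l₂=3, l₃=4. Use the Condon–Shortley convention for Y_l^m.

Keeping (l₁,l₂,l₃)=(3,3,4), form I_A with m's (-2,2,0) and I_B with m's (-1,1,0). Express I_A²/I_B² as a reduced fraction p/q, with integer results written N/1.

49/1

Same 3,3,4: normalisation and zero-m 3j drop out of the ratio.
A: Δ: 2! 4! 4! / 11! → 1/34650; sum: t=1:−1/576 t=2:+1/72 = 7/576; 3j²(3 3 4; -2 2 0) = Δ·Π!·Σ² = 7/198  (sign +1)
B: Δ: 2! 4! 4! / 11! → 1/34650; sum: t=0:+1/1152 t=1:−1/36 t=2:+1/32 = 5/1152; 3j²(3 3 4; -1 1 0) = Δ·Π!·Σ² = 1/1386  (sign +1)
I_A²/I_B² = (7/198)/(1/1386) = 49/1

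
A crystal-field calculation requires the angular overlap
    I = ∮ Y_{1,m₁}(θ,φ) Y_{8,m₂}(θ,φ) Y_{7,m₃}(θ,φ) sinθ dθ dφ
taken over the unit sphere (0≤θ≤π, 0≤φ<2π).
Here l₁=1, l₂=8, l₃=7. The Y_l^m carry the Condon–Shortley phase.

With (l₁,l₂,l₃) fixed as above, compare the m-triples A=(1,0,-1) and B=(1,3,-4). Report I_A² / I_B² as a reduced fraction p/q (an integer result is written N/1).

Shared (l₁,l₂,l₃)=(1,8,7): N and (l;000)² cancel in I_A²/I_B².
A: Δ = 2!·0!·14!/17! = 1/2040; Racah Σ t=0..0: t=0:+1/58060800 = 1/58060800; ⇒ 3j(1 8 7; 1 0 -1)² = 7/510, sgn +1
B: Δ = 2!·0!·14!/17! = 1/2040; Racah Σ t=0..0: t=0:+1/479001600 = 1/479001600; ⇒ 3j(1 8 7; 1 3 -4)² = 1/204, sgn -1
I_A²/I_B² = (7/510)/(1/204) = 14/5

14/5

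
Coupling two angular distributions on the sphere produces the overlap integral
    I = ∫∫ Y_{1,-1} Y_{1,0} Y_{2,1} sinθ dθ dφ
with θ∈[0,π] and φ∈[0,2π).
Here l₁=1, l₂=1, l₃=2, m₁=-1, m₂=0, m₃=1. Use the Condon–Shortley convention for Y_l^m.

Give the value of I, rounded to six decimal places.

-0.218510

m-sum 0 ✓  L=4 even ✓  0≤2≤2 ✓
Π(2lᵢ+1) = 3×3×5 = 45
triangle coeff Δ(1,1,2) = 1/30
Σ_t [0,0]: t=0:+1/1 = 1/1
(3j)²=2/15 [(1 1 2; 0 0 0)], sign=+1
Σ_t [0,0]: t=0:+1/2 = 1/2
(3j)²=1/10 [(1 1 2; -1 0 1)], sign=-1
⇒ 4πI² = 3/5
I = (-1)√(3/5/(4π)) = -0.21850969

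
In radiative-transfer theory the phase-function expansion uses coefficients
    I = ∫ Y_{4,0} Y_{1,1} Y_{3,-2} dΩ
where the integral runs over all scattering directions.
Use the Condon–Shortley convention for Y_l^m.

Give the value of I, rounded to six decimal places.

0.000000

m-sum = 0 + 1 − 2 = -1 ≠ 0 ⇒ I = 0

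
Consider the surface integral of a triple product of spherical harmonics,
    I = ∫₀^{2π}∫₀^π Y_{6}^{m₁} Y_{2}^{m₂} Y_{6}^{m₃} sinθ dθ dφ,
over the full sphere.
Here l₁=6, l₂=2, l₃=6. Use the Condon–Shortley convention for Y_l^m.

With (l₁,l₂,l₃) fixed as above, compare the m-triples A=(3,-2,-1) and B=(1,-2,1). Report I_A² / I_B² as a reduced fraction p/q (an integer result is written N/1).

40/49

Same 6,2,6: normalisation and zero-m 3j drop out of the ratio.
A: Δ: 2! 10! 2! / 15! → 1/90090; sum: t=0:+1/120960 = 1/120960; 3j²(6 2 6; 3 -2 -1) = Δ·Π!·Σ² = 24/1001  (sign -1)
B: Δ: 2! 10! 2! / 15! → 1/90090; sum: t=0:+1/57600 = 1/57600; 3j²(6 2 6; 1 -2 1) = Δ·Π!·Σ² = 21/715  (sign -1)
I_A²/I_B² = (24/1001)/(21/715) = 40/49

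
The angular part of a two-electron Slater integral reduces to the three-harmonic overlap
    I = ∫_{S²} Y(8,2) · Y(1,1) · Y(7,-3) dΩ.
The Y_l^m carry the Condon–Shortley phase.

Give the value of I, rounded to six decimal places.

Checks pass: Σm=0; 16 even; l₃=7∈[7,9].
(2·8+1)(2·1+1)(2·7+1) = 765
Δ: 2! 14! 0! / 17! → 1/2040
sum: t=1:−1/25401600 = -1/25401600
3j²(8 1 7; 0 0 0) = Δ·Π!·Σ² = 8/255  (sign +1)
sum: t=2:+1/174182400 = 1/174182400
3j²(8 1 7; 2 1 -3) = Δ·Π!·Σ² = 1/136  (sign +1)
combine: 4πI² = 765·8/255·1/136 = 3/17
take √, sign +1: I = 0.11850352

0.118504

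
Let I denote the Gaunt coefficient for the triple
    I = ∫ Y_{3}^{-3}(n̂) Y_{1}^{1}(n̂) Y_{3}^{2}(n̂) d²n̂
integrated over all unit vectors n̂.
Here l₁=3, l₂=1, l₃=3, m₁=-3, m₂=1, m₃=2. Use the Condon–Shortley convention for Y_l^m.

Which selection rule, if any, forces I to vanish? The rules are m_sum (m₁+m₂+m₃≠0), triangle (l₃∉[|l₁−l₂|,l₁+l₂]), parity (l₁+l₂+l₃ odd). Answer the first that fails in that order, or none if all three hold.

m₁+m₂+m₃ = -3 + 1 + 2 = 0  ✓
triangle: |3−1|=2 ≤ l₃=3 ≤ 3+1=4  ✓
parity: l₁+l₂+l₃ = 7 is odd  ✗

parity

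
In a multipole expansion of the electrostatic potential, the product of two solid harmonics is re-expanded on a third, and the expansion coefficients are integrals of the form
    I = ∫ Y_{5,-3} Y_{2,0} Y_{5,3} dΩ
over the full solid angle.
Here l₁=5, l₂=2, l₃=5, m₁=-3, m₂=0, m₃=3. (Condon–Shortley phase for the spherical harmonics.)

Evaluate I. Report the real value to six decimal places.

Rules hold: Σm=0, L=12 even, 3≤5≤7.
N = 11·5·11 = 605
Δ = 2!·8!·2!/13! = 1/38610
Racah Σ t=0..2: t=0:+1/2880 t=1:−1/576 t=2:+1/2880 = -1/960
⇒ 3j(5 2 5; 0 0 0)² = 10/429, sgn +1
Racah Σ t=0..2: t=0:+1/161280 t=1:−1/5040 t=2:+1/5760 = -1/53760
⇒ 3j(5 2 5; -3 0 3)² = 1/4290, sgn -1
4πI² = N·(3j₀)²·(3jₘ)² = 5/1521
I = -1·√(0.00328731/4π) = -0.01617393

-0.016174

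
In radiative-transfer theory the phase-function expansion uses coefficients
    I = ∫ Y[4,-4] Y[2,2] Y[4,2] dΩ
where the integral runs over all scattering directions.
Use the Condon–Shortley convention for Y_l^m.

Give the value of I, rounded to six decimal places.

-0.106180

Checks pass: Σm=0; 10 even; l₃=4∈[2,6].
(2·4+1)(2·2+1)(2·4+1) = 405
Δ: 2! 6! 2! / 11! → 1/13860
sum: t=0:+1/192 t=1:−1/36 t=2:+1/192 = -5/288
3j²(4 2 4; 0 0 0) = Δ·Π!·Σ² = 20/693  (sign -1)
sum: t=2:+1/2880 = 1/2880
3j²(4 2 4; -4 2 2) = Δ·Π!·Σ² = 2/165  (sign +1)
combine: 4πI² = 405·20/693·2/165 = 120/847
take √, sign -1: I = -0.10618031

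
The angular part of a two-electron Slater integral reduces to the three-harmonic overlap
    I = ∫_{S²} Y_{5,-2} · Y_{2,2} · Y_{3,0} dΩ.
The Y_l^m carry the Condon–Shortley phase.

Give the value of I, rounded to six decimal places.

0.141758

Checks pass: Σm=0; 10 even; l₃=3∈[3,7].
(2·5+1)(2·2+1)(2·3+1) = 385
Δ: 4! 6! 0! / 11! → 1/2310
sum: t=2:+1/144 = 1/144
3j²(5 2 3; 0 0 0) = Δ·Π!·Σ² = 10/231  (sign -1)
sum: t=4:+1/864 = 1/864
3j²(5 2 3; -2 2 0) = Δ·Π!·Σ² = 1/66  (sign -1)
combine: 4πI² = 385·10/231·1/66 = 25/99
take √, sign +1: I = 0.14175797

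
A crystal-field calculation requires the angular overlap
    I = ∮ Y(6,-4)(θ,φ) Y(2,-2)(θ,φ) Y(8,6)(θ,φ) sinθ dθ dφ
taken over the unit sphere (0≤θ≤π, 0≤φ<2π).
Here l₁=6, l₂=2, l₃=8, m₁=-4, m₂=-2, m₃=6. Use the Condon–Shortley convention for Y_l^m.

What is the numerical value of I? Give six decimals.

0.268492

Checks pass: Σm=0; 16 even; l₃=8∈[4,8].
(2·6+1)(2·2+1)(2·8+1) = 1105
Δ: 0! 12! 4! / 17! → 1/30940
sum: t=0:+1/2073600 = 1/2073600
3j²(6 2 8; 0 0 0) = Δ·Π!·Σ² = 28/1105  (sign +1)
sum: t=0:+1/174182400 = 1/174182400
3j²(6 2 8; -4 -2 6) = Δ·Π!·Σ² = 11/340  (sign +1)
combine: 4πI² = 1105·28/1105·11/340 = 77/85
take √, sign +1: I = 0.26849176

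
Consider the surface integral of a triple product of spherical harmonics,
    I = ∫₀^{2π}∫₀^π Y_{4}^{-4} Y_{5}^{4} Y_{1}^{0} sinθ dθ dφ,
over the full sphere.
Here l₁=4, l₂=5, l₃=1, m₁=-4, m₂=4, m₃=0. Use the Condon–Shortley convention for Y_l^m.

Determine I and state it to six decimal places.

0.147319

Rules hold: Σm=0, L=10 even, 1≤1≤9.
N = 9·11·3 = 297
Δ = 8!·0!·2!/11! = 1/495
Racah Σ t=4..4: t=4:+1/576 = 1/576
⇒ 3j(4 5 1; 0 0 0)² = 5/99, sgn -1
Racah Σ t=8..8: t=8:+1/40320 = 1/40320
⇒ 3j(4 5 1; -4 4 0)² = 1/55, sgn -1
4πI² = N·(3j₀)²·(3jₘ)² = 3/11
I = +1·√(0.272727/4π) = 0.14731920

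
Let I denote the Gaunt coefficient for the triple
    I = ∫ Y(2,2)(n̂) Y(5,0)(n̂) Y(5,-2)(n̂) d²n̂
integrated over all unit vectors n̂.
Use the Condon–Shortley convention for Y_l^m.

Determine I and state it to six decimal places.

Rules hold: Σm=0, L=12 even, 3≤5≤7.
N = 5·11·11 = 605
Δ = 2!·2!·8!/13! = 1/38610
Racah Σ t=0..2: t=0:+1/2880 t=1:−1/576 t=2:+1/2880 = -1/960
⇒ 3j(2 5 5; 0 0 0)² = 10/429, sgn +1
Racah Σ t=0..0: t=0:+1/2880 = 1/2880
⇒ 3j(2 5 5; 2 0 -2)² = 14/429, sgn -1
4πI² = N·(3j₀)²·(3jₘ)² = 700/1521
I = -1·√(0.460224/4π) = -0.19137248

-0.191372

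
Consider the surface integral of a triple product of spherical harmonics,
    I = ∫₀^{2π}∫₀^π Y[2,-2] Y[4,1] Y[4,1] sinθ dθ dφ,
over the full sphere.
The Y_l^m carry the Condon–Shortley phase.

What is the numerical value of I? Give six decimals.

0.200662

m-sum 0 ✓  L=10 even ✓  2≤4≤6 ✓
Π(2lᵢ+1) = 5×9×9 = 405
triangle coeff Δ(2,4,4) = 1/13860
Σ_t [0,2]: t=0:+1/192 t=1:−1/36 t=2:+1/192 = -5/288
(3j)²=20/693 [(2 4 4; 0 0 0)], sign=-1
Σ_t [2,2]: t=2:+1/144 = 1/144
(3j)²=10/231 [(2 4 4; -2 1 1)], sign=-1
⇒ 4πI² = 3000/5929
I = (+1)√(3000/5929/(4π)) = 0.20066192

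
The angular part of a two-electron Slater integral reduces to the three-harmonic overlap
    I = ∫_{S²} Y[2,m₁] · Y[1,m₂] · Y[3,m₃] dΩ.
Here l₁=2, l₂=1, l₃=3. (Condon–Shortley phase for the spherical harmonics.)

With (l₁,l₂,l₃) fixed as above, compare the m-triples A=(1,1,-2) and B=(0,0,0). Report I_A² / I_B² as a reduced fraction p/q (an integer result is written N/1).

10/9

Shared (l₁,l₂,l₃)=(2,1,3): N and (l;000)² cancel in I_A²/I_B².
A: Δ = 0!·4!·2!/7! = 1/105; Racah Σ t=0..0: t=0:+1/12 = 1/12; ⇒ 3j(2 1 3; 1 1 -2)² = 2/21, sgn -1
B: Δ = 0!·4!·2!/7! = 1/105; Racah Σ t=0..0: t=0:+1/4 = 1/4; ⇒ 3j(2 1 3; 0 0 0)² = 3/35, sgn -1
I_A²/I_B² = (2/21)/(3/35) = 10/9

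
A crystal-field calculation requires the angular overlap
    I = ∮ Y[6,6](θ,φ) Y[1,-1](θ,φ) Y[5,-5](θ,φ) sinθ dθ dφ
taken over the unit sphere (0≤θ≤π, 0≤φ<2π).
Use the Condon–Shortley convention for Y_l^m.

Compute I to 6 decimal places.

m-sum 0 ✓  L=12 even ✓  5≤5≤7 ✓
Π(2lᵢ+1) = 13×3×11 = 429
triangle coeff Δ(6,1,5) = 1/858
Σ_t [1,1]: t=1:−1/14400 = -1/14400
(3j)²=6/143 [(6 1 5; 0 0 0)], sign=+1
Σ_t [0,0]: t=0:+1/7257600 = 1/7257600
(3j)²=1/13 [(6 1 5; 6 -1 -5)], sign=+1
⇒ 4πI² = 18/13
I = (+1)√(18/13/(4π)) = 0.33194004

0.331940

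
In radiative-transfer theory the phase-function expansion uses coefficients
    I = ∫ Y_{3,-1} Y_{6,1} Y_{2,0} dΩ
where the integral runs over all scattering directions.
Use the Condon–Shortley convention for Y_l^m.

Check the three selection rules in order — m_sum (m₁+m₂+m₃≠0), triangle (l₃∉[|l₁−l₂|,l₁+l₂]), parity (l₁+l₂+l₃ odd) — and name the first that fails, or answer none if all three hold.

m₁+m₂+m₃ = -1 + 1 + 0 = 0  ✓
triangle: |3−6|=3 ≤ l₃=2 ≤ 3+6=9  ✗
parity: l₁+l₂+l₃ = 11 is odd

triangle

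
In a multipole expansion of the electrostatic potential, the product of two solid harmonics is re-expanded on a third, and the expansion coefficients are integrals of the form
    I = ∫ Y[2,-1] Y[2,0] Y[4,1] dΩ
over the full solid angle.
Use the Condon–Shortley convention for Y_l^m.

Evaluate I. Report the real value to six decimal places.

-0.220728

Checks pass: Σm=0; 8 even; l₃=4∈[0,4].
(2·2+1)(2·2+1)(2·4+1) = 225
Δ: 0! 4! 4! / 9! → 1/630
sum: t=0:+1/16 = 1/16
3j²(2 2 4; 0 0 0) = Δ·Π!·Σ² = 2/35  (sign +1)
sum: t=0:+1/24 = 1/24
3j²(2 2 4; -1 0 1) = Δ·Π!·Σ² = 1/21  (sign -1)
combine: 4πI² = 225·2/35·1/21 = 30/49
take √, sign -1: I = -0.22072812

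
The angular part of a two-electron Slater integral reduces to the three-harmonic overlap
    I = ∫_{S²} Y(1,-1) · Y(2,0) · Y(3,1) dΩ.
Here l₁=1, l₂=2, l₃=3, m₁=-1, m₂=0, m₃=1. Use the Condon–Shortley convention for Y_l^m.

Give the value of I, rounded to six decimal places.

-0.202301

Rules hold: Σm=0, L=6 even, 1≤3≤3.
N = 3·5·7 = 105
Δ = 0!·2!·4!/7! = 1/105
Racah Σ t=0..0: t=0:+1/4 = 1/4
⇒ 3j(1 2 3; 0 0 0)² = 3/35, sgn -1
Racah Σ t=0..0: t=0:+1/8 = 1/8
⇒ 3j(1 2 3; -1 0 1)² = 2/35, sgn +1
4πI² = N·(3j₀)²·(3jₘ)² = 18/35
I = -1·√(0.514286/4π) = -0.20230066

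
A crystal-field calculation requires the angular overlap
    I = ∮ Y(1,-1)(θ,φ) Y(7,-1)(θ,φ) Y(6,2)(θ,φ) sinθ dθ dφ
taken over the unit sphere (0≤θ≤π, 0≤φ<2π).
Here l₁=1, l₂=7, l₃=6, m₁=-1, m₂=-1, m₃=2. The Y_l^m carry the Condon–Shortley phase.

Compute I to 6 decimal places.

-0.135514

Rules hold: Σm=0, L=14 even, 6≤6≤8.
N = 3·15·13 = 585
Δ = 2!·0!·12!/15! = 1/1365
Racah Σ t=1..1: t=1:−1/518400 = -1/518400
⇒ 3j(1 7 6; 0 0 0)² = 7/195, sgn -1
Racah Σ t=2..2: t=2:+1/1935360 = 1/1935360
⇒ 3j(1 7 6; -1 -1 2)² = 1/91, sgn +1
4πI² = N·(3j₀)²·(3jₘ)² = 3/13
I = -1·√(0.230769/4π) = -0.13551395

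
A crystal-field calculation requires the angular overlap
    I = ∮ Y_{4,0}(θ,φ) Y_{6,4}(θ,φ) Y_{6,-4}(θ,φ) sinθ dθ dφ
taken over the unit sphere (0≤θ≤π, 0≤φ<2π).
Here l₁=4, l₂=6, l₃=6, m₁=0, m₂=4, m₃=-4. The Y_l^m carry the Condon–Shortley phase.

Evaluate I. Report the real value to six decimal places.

-0.144819

Rules hold: Σm=0, L=16 even, 2≤6≤10.
N = 9·13·13 = 1521
Δ = 4!·4!·8!/17! = 1/15315300
Racah Σ t=0..4: t=0:+1/829440 t=1:−1/25920 t=2:+1/9216 t=3:−1/25920 t=4:+1/829440 = 7/207360
⇒ 3j(4 6 6; 0 0 0)² = 28/2431, sgn +1
Racah Σ t=2..4: t=2:+1/645120 t=3:−1/181440 t=4:+1/829440 = -1/362880
⇒ 3j(4 6 6; 0 4 -4)² = 256/17017, sgn -1
4πI² = N·(3j₀)²·(3jₘ)² = 9216/34969
I = -1·√(0.263548/4π) = -0.14481872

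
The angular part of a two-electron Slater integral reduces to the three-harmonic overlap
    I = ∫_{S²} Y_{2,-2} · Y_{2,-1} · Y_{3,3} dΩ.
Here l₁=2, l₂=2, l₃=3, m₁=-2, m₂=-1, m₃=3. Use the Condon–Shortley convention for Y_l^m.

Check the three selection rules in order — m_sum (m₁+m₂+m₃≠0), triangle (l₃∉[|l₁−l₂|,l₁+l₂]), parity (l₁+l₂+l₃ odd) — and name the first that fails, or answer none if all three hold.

parity

Σmᵢ = 0  ✓
l₃∈[|l₁−l₂|,l₁+l₂]=[0,4], have l₃=3  ✓
Σlᵢ = 7 ⇒ odd  ✗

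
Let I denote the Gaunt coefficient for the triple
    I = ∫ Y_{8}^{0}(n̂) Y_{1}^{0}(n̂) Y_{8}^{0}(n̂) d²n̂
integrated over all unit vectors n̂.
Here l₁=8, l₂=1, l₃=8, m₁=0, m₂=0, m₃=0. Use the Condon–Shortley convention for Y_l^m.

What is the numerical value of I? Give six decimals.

l₁+l₂+l₃=17 is odd: 3j(l;000)=0 ⇒ I=0

0.000000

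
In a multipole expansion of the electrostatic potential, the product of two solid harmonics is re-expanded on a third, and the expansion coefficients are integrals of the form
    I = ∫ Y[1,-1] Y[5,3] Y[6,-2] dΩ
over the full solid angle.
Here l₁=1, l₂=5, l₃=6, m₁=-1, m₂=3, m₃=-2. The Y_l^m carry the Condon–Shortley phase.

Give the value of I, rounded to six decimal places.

0.100084

Checks pass: Σm=0; 12 even; l₃=6∈[4,6].
(2·1+1)(2·5+1)(2·6+1) = 429
Δ: 0! 2! 10! / 13! → 1/858
sum: t=0:+1/14400 = 1/14400
3j²(1 5 6; 0 0 0) = Δ·Π!·Σ² = 6/143  (sign +1)
sum: t=0:+1/161280 = 1/161280
3j²(1 5 6; -1 3 -2) = Δ·Π!·Σ² = 1/143  (sign +1)
combine: 4πI² = 429·6/143·1/143 = 18/143
take √, sign +1: I = 0.10008369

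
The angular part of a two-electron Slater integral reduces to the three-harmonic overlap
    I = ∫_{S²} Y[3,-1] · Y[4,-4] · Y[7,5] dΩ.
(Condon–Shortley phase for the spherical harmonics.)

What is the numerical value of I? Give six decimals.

m-sum 0 ✓  L=14 even ✓  1≤7≤7 ✓
Π(2lᵢ+1) = 7×9×15 = 945
triangle coeff Δ(3,4,7) = 1/45045
Σ_t [0,0]: t=0:+1/20736 = 1/20736
(3j)²=35/1287 [(3 4 7; 0 0 0)], sign=-1
Σ_t [0,0]: t=0:+1/1935360 = 1/1935360
(3j)²=1/91 [(3 4 7; -1 -4 5)], sign=+1
⇒ 4πI² = 525/1859
I = (-1)√(525/1859/(4π)) = -0.14991153

-0.149912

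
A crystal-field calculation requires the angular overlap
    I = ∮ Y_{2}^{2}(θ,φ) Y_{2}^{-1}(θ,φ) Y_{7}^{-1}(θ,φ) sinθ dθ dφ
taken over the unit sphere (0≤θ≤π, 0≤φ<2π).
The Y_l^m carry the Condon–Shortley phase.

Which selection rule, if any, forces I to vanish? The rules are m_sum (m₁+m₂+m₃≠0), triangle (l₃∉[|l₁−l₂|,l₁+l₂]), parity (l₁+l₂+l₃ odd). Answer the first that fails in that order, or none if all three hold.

triangle

m₁+m₂+m₃ = 2 − 1 − 1 = 0  ✓
triangle: |2−2|=0 ≤ l₃=7 ≤ 2+2=4  ✗
parity: l₁+l₂+l₃ = 11 is odd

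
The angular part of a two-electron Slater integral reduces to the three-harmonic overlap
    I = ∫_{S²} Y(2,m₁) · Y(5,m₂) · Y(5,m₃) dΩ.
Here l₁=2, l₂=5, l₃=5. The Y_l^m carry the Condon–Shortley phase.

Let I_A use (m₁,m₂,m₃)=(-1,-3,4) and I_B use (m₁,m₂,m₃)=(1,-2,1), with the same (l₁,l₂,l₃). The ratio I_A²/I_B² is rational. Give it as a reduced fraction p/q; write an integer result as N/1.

7/2

Same 2,5,5: normalisation and zero-m 3j drop out of the ratio.
A: Δ: 2! 2! 8! / 13! → 1/38610; sum: t=1:−1/10080 t=2:+1/80640 = -1/11520; 3j²(2 5 5; -1 -3 4) = Δ·Π!·Σ² = 49/1430  (sign +1)
B: Δ: 2! 2! 8! / 13! → 1/38610; sum: t=0:+1/1440 t=1:−1/2880 = 1/2880; 3j²(2 5 5; 1 -2 1) = Δ·Π!·Σ² = 7/715  (sign +1)
I_A²/I_B² = (49/1430)/(7/715) = 7/2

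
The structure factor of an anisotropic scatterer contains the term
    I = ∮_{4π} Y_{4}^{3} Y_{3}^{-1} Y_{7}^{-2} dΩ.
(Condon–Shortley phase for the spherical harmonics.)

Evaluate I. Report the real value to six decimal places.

m-sum 0 ✓  L=14 even ✓  1≤7≤7 ✓
Π(2lᵢ+1) = 9×7×15 = 945
triangle coeff Δ(4,3,7) = 1/45045
Σ_t [0,0]: t=0:+1/20736 = 1/20736
(3j)²=35/1287 [(4 3 7; 0 0 0)], sign=-1
Σ_t [0,0]: t=0:+1/241920 = 1/241920
(3j)²=4/1001 [(4 3 7; 3 -1 -2)], sign=-1
⇒ 4πI² = 2100/20449
I = (+1)√(2100/20449/(4π)) = 0.09040005

0.090400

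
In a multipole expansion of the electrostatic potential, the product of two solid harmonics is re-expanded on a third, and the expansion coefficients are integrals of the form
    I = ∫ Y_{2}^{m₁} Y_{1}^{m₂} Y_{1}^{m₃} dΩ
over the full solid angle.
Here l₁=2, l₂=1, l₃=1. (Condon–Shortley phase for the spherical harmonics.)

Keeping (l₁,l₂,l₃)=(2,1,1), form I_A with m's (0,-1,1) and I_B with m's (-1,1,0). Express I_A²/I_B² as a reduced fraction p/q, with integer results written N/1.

1/3

l's match ⇒ only the (l;m) 3-j factors differ between A and B.
A: triangle coeff Δ(2,1,1) = 1/30; Σ_t [0,0]: t=0:+1/4 = 1/4; (3j)²=1/30 [(2 1 1; 0 -1 1)], sign=+1
B: triangle coeff Δ(2,1,1) = 1/30; Σ_t [2,2]: t=2:+1/2 = 1/2; (3j)²=1/10 [(2 1 1; -1 1 0)], sign=-1
I_A²/I_B² = (1/30)/(1/10) = 1/3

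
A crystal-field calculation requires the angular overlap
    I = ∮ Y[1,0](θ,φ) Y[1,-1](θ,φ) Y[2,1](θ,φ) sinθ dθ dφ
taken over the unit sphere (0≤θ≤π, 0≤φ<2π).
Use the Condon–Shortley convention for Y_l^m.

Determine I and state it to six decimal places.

Checks pass: Σm=0; 4 even; l₃=2∈[0,2].
(2·1+1)(2·1+1)(2·2+1) = 45
Δ: 0! 2! 2! / 5! → 1/30
sum: t=0:+1/1 = 1/1
3j²(1 1 2; 0 0 0) = Δ·Π!·Σ² = 2/15  (sign +1)
sum: t=0:+1/2 = 1/2
3j²(1 1 2; 0 -1 1) = Δ·Π!·Σ² = 1/10  (sign -1)
combine: 4πI² = 45·2/15·1/10 = 3/5
take √, sign -1: I = -0.21850969

-0.218510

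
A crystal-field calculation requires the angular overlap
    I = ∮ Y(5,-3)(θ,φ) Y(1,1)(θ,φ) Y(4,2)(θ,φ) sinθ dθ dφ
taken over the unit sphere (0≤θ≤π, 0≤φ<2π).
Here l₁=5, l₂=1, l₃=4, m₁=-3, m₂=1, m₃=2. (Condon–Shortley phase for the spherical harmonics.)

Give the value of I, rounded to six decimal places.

-0.259847

m-sum 0 ✓  L=10 even ✓  4≤4≤6 ✓
Π(2lᵢ+1) = 11×3×9 = 297
triangle coeff Δ(5,1,4) = 1/495
Σ_t [1,1]: t=1:−1/576 = -1/576
(3j)²=5/99 [(5 1 4; 0 0 0)], sign=-1
Σ_t [2,2]: t=2:+1/2880 = 1/2880
(3j)²=28/495 [(5 1 4; -3 1 2)], sign=+1
⇒ 4πI² = 28/33
I = (-1)√(28/33/(4π)) = -0.25984664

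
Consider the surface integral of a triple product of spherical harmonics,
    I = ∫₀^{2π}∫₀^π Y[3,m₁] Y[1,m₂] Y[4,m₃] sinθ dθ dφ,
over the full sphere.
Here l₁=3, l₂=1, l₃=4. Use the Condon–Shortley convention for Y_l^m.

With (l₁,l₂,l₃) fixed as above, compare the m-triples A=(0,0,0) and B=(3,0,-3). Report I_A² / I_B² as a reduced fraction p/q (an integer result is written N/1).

16/7

Shared (l₁,l₂,l₃)=(3,1,4): N and (l;000)² cancel in I_A²/I_B².
A: Δ = 0!·6!·2!/9! = 1/252; Racah Σ t=0..0: t=0:+1/36 = 1/36; ⇒ 3j(3 1 4; 0 0 0)² = 4/63, sgn +1
B: Δ = 0!·6!·2!/9! = 1/252; Racah Σ t=0..0: t=0:+1/720 = 1/720; ⇒ 3j(3 1 4; 3 0 -3)² = 1/36, sgn -1
I_A²/I_B² = (4/63)/(1/36) = 16/7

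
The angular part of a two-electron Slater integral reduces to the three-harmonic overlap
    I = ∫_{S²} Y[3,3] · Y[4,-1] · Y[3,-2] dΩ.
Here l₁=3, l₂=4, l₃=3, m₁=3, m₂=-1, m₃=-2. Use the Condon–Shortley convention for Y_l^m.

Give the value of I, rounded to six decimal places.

0.140463

m-sum 0 ✓  L=10 even ✓  1≤3≤7 ✓
Π(2lᵢ+1) = 7×9×7 = 441
triangle coeff Δ(3,4,3) = 1/34650
Σ_t [1,3]: t=1:−1/72 t=2:+1/16 t=3:−1/72 = 5/144
(3j)²=2/77 [(3 4 3; 0 0 0)], sign=-1
Σ_t [0,0]: t=0:+1/288 = 1/288
(3j)²=5/231 [(3 4 3; 3 -1 -2)], sign=-1
⇒ 4πI² = 30/121
I = (+1)√(30/121/(4π)) = 0.14046335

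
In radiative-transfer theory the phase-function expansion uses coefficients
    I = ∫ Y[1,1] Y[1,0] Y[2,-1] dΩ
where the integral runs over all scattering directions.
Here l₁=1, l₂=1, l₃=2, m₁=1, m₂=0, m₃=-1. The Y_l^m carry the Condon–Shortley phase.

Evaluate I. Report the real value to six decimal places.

-0.218510

Checks pass: Σm=0; 4 even; l₃=2∈[0,2].
(2·1+1)(2·1+1)(2·2+1) = 45
Δ: 0! 2! 2! / 5! → 1/30
sum: t=0:+1/1 = 1/1
3j²(1 1 2; 0 0 0) = Δ·Π!·Σ² = 2/15  (sign +1)
sum: t=0:+1/2 = 1/2
3j²(1 1 2; 1 0 -1) = Δ·Π!·Σ² = 1/10  (sign -1)
combine: 4πI² = 45·2/15·1/10 = 3/5
take √, sign -1: I = -0.21850969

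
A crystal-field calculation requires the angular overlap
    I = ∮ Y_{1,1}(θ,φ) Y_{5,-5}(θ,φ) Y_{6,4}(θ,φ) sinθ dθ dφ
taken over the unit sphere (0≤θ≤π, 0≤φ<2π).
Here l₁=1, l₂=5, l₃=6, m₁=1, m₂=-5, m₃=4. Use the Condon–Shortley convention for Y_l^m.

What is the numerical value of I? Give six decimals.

0.040859

Checks pass: Σm=0; 12 even; l₃=6∈[4,6].
(2·1+1)(2·5+1)(2·6+1) = 429
Δ: 0! 2! 10! / 13! → 1/858
sum: t=0:+1/14400 = 1/14400
3j²(1 5 6; 0 0 0) = Δ·Π!·Σ² = 6/143  (sign +1)
sum: t=0:+1/7257600 = 1/7257600
3j²(1 5 6; 1 -5 4) = Δ·Π!·Σ² = 1/858  (sign +1)
combine: 4πI² = 429·6/143·1/858 = 3/143
take √, sign +1: I = 0.04085899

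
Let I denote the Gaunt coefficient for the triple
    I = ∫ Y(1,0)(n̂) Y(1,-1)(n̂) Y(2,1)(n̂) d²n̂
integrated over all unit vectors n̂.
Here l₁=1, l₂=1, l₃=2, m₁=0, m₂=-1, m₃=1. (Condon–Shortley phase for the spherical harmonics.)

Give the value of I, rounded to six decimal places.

Rules hold: Σm=0, L=4 even, 0≤2≤2.
N = 3·3·5 = 45
Δ = 0!·2!·2!/5! = 1/30
Racah Σ t=0..0: t=0:+1/1 = 1/1
⇒ 3j(1 1 2; 0 0 0)² = 2/15, sgn +1
Racah Σ t=0..0: t=0:+1/2 = 1/2
⇒ 3j(1 1 2; 0 -1 1)² = 1/10, sgn -1
4πI² = N·(3j₀)²·(3jₘ)² = 3/5
I = -1·√(0.6/4π) = -0.21850969

-0.218510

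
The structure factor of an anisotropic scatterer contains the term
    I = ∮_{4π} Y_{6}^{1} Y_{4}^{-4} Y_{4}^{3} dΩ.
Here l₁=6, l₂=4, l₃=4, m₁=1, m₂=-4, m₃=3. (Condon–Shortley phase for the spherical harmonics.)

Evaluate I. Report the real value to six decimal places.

Rules hold: Σm=0, L=14 even, 2≤4≤10.
N = 13·9·9 = 1053
Δ = 6!·6!·2!/15! = 1/1261260
Racah Σ t=2..4: t=2:+1/4608 t=3:−1/1296 t=4:+1/4608 = -7/20736
⇒ 3j(6 4 4; 0 0 0)² = 20/1287, sgn -1
Racah Σ t=0..0: t=0:+1/172800 = 1/172800
⇒ 3j(6 4 4; 1 -4 3)² = 7/2145, sgn -1
4πI² = N·(3j₀)²·(3jₘ)² = 84/1573
I = +1·√(0.0534011/4π) = 0.06518840

0.065188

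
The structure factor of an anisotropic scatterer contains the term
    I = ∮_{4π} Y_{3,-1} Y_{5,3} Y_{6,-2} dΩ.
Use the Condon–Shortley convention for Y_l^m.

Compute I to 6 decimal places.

-0.145631

Checks pass: Σm=0; 14 even; l₃=6∈[2,8].
(2·3+1)(2·5+1)(2·6+1) = 1001
Δ: 2! 4! 8! / 15! → 1/675675
sum: t=0:+1/8640 t=1:−1/2304 t=2:+1/8640 = -7/34560
3j²(3 5 6; 0 0 0) = Δ·Π!·Σ² = 7/429  (sign -1)
sum: t=0:+1/1935360 t=1:−1/30240 t=2:+1/11520 = 1/18432
3j²(3 5 6; -1 3 -2) = Δ·Π!·Σ² = 7/429  (sign +1)
combine: 4πI² = 1001·7/429·7/429 = 343/1287
take √, sign -1: I = -0.14563067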